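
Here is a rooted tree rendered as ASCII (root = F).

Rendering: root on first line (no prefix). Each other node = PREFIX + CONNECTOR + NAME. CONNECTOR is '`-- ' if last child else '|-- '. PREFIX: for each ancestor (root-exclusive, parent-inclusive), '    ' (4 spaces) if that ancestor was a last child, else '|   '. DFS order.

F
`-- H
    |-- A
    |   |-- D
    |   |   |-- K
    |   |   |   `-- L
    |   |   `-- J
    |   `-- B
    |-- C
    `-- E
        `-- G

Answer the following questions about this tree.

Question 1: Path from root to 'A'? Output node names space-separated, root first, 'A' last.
Walk down from root: F -> H -> A

Answer: F H A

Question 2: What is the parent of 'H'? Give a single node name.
Scan adjacency: H appears as child of F

Answer: F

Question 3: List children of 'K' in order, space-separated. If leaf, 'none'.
Answer: L

Derivation:
Node K's children (from adjacency): L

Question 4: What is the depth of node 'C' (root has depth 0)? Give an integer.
Path from root to C: F -> H -> C
Depth = number of edges = 2

Answer: 2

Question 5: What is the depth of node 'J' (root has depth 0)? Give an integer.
Path from root to J: F -> H -> A -> D -> J
Depth = number of edges = 4

Answer: 4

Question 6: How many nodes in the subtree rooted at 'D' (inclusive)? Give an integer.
Answer: 4

Derivation:
Subtree rooted at D contains: D, J, K, L
Count = 4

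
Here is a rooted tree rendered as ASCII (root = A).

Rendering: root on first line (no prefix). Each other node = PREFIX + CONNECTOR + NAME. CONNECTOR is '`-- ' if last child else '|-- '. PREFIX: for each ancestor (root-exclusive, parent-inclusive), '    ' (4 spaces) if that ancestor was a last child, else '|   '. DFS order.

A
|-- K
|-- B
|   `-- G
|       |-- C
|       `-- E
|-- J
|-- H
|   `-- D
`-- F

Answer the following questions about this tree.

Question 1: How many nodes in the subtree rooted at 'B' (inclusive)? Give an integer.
Subtree rooted at B contains: B, C, E, G
Count = 4

Answer: 4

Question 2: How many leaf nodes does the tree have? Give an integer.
Answer: 6

Derivation:
Leaves (nodes with no children): C, D, E, F, J, K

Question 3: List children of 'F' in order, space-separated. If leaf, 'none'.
Node F's children (from adjacency): (leaf)

Answer: none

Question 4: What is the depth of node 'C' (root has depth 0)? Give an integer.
Path from root to C: A -> B -> G -> C
Depth = number of edges = 3

Answer: 3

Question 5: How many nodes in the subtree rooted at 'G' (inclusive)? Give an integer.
Subtree rooted at G contains: C, E, G
Count = 3

Answer: 3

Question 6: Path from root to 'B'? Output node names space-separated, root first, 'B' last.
Walk down from root: A -> B

Answer: A B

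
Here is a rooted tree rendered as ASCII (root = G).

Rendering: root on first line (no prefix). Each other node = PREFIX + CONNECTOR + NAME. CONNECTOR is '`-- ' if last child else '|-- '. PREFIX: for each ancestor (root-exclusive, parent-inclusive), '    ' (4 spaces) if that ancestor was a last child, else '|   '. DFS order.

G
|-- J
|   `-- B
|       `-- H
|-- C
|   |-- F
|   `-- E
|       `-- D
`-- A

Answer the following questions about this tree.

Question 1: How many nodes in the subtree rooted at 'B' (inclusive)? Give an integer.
Answer: 2

Derivation:
Subtree rooted at B contains: B, H
Count = 2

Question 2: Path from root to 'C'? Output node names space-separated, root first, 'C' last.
Answer: G C

Derivation:
Walk down from root: G -> C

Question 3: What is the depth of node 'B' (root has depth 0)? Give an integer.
Answer: 2

Derivation:
Path from root to B: G -> J -> B
Depth = number of edges = 2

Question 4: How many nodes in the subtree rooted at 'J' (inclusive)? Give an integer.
Subtree rooted at J contains: B, H, J
Count = 3

Answer: 3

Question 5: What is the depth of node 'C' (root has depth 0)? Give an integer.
Path from root to C: G -> C
Depth = number of edges = 1

Answer: 1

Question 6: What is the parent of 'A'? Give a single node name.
Scan adjacency: A appears as child of G

Answer: G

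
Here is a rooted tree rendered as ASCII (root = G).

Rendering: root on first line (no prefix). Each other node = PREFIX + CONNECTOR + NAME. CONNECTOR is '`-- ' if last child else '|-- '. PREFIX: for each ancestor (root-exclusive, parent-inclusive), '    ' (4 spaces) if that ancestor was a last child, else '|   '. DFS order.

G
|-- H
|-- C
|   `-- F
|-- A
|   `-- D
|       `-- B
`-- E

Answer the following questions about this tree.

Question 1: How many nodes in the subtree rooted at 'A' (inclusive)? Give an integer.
Subtree rooted at A contains: A, B, D
Count = 3

Answer: 3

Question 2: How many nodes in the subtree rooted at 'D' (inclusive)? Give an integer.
Answer: 2

Derivation:
Subtree rooted at D contains: B, D
Count = 2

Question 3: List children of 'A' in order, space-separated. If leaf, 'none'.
Node A's children (from adjacency): D

Answer: D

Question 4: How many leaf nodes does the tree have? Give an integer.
Answer: 4

Derivation:
Leaves (nodes with no children): B, E, F, H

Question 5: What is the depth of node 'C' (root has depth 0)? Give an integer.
Answer: 1

Derivation:
Path from root to C: G -> C
Depth = number of edges = 1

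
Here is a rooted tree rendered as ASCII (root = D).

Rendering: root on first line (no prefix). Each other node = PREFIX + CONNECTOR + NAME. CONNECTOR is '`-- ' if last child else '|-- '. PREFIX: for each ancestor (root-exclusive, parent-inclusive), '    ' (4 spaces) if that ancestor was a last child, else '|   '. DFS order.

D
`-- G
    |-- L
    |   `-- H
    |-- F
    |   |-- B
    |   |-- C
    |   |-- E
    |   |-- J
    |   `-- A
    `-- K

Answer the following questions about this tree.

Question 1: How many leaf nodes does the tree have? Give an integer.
Leaves (nodes with no children): A, B, C, E, H, J, K

Answer: 7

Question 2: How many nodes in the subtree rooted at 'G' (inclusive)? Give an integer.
Subtree rooted at G contains: A, B, C, E, F, G, H, J, K, L
Count = 10

Answer: 10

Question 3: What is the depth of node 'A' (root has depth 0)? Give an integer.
Path from root to A: D -> G -> F -> A
Depth = number of edges = 3

Answer: 3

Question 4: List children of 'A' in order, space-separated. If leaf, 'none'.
Answer: none

Derivation:
Node A's children (from adjacency): (leaf)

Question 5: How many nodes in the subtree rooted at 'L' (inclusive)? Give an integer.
Answer: 2

Derivation:
Subtree rooted at L contains: H, L
Count = 2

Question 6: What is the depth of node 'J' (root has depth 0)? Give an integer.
Path from root to J: D -> G -> F -> J
Depth = number of edges = 3

Answer: 3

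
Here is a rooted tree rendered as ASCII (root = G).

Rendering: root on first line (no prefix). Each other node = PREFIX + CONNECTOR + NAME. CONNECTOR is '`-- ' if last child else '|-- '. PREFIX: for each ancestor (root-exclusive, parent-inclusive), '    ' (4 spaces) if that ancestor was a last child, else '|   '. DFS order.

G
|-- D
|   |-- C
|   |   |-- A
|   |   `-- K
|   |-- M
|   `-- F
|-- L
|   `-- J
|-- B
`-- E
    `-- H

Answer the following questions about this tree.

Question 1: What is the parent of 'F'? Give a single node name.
Answer: D

Derivation:
Scan adjacency: F appears as child of D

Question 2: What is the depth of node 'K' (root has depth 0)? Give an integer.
Answer: 3

Derivation:
Path from root to K: G -> D -> C -> K
Depth = number of edges = 3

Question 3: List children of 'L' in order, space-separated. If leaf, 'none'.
Node L's children (from adjacency): J

Answer: J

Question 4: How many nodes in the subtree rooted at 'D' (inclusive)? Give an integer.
Subtree rooted at D contains: A, C, D, F, K, M
Count = 6

Answer: 6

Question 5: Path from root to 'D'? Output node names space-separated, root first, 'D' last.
Walk down from root: G -> D

Answer: G D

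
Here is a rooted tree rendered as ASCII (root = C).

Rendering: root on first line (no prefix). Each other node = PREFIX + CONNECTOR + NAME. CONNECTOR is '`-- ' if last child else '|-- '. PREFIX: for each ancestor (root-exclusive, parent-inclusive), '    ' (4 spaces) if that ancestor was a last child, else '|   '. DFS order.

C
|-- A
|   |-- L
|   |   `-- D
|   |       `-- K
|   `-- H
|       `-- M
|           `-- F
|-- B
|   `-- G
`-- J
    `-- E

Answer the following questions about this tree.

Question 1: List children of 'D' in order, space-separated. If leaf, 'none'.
Node D's children (from adjacency): K

Answer: K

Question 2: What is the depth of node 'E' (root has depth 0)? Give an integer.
Path from root to E: C -> J -> E
Depth = number of edges = 2

Answer: 2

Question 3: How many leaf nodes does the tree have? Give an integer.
Leaves (nodes with no children): E, F, G, K

Answer: 4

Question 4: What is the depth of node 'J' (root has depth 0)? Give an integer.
Answer: 1

Derivation:
Path from root to J: C -> J
Depth = number of edges = 1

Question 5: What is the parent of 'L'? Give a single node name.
Scan adjacency: L appears as child of A

Answer: A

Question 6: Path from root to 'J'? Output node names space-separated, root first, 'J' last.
Walk down from root: C -> J

Answer: C J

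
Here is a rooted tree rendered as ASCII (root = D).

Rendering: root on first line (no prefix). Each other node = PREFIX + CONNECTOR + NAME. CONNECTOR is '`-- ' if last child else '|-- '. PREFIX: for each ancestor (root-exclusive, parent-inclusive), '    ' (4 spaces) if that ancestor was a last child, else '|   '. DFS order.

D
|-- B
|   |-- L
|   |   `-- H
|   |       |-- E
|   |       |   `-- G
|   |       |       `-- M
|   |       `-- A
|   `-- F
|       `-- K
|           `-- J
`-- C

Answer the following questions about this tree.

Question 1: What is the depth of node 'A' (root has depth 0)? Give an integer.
Path from root to A: D -> B -> L -> H -> A
Depth = number of edges = 4

Answer: 4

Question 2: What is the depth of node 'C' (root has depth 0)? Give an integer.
Path from root to C: D -> C
Depth = number of edges = 1

Answer: 1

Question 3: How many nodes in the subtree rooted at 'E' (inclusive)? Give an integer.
Answer: 3

Derivation:
Subtree rooted at E contains: E, G, M
Count = 3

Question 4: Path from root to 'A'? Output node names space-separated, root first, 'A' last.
Walk down from root: D -> B -> L -> H -> A

Answer: D B L H A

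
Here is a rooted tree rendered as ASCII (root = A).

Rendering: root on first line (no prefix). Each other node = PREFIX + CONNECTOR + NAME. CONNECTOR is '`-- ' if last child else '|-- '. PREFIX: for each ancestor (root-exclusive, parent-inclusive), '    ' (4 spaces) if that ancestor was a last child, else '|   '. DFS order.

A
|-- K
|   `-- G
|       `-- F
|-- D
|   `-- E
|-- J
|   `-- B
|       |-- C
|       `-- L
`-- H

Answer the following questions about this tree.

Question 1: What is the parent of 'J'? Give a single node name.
Answer: A

Derivation:
Scan adjacency: J appears as child of A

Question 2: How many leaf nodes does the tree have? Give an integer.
Answer: 5

Derivation:
Leaves (nodes with no children): C, E, F, H, L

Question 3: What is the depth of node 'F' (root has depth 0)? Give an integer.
Path from root to F: A -> K -> G -> F
Depth = number of edges = 3

Answer: 3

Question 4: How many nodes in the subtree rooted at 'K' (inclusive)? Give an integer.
Subtree rooted at K contains: F, G, K
Count = 3

Answer: 3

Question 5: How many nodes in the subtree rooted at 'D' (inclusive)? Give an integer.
Answer: 2

Derivation:
Subtree rooted at D contains: D, E
Count = 2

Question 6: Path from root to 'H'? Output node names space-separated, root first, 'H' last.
Walk down from root: A -> H

Answer: A H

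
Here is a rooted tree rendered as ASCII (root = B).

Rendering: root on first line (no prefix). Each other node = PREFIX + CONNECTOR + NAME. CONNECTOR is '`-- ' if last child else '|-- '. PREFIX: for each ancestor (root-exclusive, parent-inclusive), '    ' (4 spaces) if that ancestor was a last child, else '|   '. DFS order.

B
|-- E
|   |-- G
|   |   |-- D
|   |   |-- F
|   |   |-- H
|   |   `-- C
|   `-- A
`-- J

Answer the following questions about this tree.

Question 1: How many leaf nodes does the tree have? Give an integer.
Answer: 6

Derivation:
Leaves (nodes with no children): A, C, D, F, H, J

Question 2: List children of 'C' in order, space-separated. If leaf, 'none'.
Node C's children (from adjacency): (leaf)

Answer: none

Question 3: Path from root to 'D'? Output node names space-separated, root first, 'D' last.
Answer: B E G D

Derivation:
Walk down from root: B -> E -> G -> D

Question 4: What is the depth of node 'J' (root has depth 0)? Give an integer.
Path from root to J: B -> J
Depth = number of edges = 1

Answer: 1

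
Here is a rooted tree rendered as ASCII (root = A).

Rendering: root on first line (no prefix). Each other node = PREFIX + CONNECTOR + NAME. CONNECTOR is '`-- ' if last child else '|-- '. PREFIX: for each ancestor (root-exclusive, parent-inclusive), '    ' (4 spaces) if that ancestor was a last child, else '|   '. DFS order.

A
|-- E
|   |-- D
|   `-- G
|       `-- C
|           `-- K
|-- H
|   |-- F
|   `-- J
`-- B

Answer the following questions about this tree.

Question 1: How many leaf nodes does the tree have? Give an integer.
Leaves (nodes with no children): B, D, F, J, K

Answer: 5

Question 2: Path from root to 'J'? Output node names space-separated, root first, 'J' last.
Answer: A H J

Derivation:
Walk down from root: A -> H -> J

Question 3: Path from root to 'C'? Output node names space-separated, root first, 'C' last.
Walk down from root: A -> E -> G -> C

Answer: A E G C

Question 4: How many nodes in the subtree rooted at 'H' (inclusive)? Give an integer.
Subtree rooted at H contains: F, H, J
Count = 3

Answer: 3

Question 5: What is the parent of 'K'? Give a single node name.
Scan adjacency: K appears as child of C

Answer: C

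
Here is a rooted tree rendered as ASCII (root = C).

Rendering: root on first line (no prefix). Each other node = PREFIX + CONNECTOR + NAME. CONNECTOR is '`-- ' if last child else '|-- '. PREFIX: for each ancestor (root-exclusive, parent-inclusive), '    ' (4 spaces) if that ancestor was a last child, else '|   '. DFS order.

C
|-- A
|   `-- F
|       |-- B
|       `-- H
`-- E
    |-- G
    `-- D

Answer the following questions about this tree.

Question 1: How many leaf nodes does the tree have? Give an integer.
Leaves (nodes with no children): B, D, G, H

Answer: 4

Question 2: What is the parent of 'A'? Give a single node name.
Answer: C

Derivation:
Scan adjacency: A appears as child of C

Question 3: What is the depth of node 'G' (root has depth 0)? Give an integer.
Answer: 2

Derivation:
Path from root to G: C -> E -> G
Depth = number of edges = 2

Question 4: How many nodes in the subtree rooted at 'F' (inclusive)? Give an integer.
Subtree rooted at F contains: B, F, H
Count = 3

Answer: 3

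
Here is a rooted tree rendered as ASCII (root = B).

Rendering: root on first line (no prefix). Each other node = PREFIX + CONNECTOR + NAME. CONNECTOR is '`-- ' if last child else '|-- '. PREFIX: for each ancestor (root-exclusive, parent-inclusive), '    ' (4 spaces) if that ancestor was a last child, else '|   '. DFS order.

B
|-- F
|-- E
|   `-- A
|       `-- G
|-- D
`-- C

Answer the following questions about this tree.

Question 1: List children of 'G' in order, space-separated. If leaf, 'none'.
Answer: none

Derivation:
Node G's children (from adjacency): (leaf)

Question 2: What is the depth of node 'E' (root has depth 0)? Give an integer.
Path from root to E: B -> E
Depth = number of edges = 1

Answer: 1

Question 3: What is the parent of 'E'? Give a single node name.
Scan adjacency: E appears as child of B

Answer: B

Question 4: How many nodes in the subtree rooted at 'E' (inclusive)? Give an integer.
Subtree rooted at E contains: A, E, G
Count = 3

Answer: 3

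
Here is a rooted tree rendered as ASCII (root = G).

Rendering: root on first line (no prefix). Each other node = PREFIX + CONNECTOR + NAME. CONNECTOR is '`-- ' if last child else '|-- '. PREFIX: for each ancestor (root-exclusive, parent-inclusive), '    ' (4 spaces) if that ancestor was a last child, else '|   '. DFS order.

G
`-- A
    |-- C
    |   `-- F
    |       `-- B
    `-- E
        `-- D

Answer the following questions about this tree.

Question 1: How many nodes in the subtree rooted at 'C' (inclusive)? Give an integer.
Answer: 3

Derivation:
Subtree rooted at C contains: B, C, F
Count = 3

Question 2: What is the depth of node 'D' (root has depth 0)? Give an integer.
Path from root to D: G -> A -> E -> D
Depth = number of edges = 3

Answer: 3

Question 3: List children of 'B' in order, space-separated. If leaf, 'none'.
Answer: none

Derivation:
Node B's children (from adjacency): (leaf)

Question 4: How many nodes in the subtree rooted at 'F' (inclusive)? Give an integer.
Answer: 2

Derivation:
Subtree rooted at F contains: B, F
Count = 2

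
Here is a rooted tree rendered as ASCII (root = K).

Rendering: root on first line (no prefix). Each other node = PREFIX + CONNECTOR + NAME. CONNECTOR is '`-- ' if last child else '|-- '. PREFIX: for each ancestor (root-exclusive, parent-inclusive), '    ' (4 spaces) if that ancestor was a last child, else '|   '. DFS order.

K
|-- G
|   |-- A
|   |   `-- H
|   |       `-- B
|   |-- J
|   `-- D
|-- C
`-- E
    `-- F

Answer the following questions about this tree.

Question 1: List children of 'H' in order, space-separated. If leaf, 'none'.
Answer: B

Derivation:
Node H's children (from adjacency): B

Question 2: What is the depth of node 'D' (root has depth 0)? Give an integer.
Path from root to D: K -> G -> D
Depth = number of edges = 2

Answer: 2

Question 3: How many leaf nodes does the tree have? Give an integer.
Leaves (nodes with no children): B, C, D, F, J

Answer: 5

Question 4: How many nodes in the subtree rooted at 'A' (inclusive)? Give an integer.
Subtree rooted at A contains: A, B, H
Count = 3

Answer: 3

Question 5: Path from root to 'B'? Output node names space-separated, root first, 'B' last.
Answer: K G A H B

Derivation:
Walk down from root: K -> G -> A -> H -> B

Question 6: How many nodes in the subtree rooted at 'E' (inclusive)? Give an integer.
Subtree rooted at E contains: E, F
Count = 2

Answer: 2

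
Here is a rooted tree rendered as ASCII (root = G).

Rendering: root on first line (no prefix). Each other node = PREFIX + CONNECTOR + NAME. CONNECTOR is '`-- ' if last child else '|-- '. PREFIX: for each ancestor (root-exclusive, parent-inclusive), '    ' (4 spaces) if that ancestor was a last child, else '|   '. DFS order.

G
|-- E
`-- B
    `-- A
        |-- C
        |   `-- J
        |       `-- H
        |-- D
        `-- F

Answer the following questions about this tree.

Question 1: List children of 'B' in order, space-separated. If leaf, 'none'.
Answer: A

Derivation:
Node B's children (from adjacency): A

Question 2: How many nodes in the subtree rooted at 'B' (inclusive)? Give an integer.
Answer: 7

Derivation:
Subtree rooted at B contains: A, B, C, D, F, H, J
Count = 7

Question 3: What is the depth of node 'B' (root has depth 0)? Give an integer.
Answer: 1

Derivation:
Path from root to B: G -> B
Depth = number of edges = 1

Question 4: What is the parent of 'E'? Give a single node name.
Answer: G

Derivation:
Scan adjacency: E appears as child of G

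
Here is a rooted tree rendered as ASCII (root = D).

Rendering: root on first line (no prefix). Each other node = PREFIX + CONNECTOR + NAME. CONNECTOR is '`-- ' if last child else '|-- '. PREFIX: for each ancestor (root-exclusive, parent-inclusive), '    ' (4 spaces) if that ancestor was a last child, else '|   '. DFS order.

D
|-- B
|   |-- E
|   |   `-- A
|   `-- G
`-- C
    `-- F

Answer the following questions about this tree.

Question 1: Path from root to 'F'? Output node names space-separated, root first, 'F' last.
Walk down from root: D -> C -> F

Answer: D C F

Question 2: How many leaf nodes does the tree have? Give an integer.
Leaves (nodes with no children): A, F, G

Answer: 3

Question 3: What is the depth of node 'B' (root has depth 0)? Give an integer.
Path from root to B: D -> B
Depth = number of edges = 1

Answer: 1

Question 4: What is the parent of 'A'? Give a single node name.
Answer: E

Derivation:
Scan adjacency: A appears as child of E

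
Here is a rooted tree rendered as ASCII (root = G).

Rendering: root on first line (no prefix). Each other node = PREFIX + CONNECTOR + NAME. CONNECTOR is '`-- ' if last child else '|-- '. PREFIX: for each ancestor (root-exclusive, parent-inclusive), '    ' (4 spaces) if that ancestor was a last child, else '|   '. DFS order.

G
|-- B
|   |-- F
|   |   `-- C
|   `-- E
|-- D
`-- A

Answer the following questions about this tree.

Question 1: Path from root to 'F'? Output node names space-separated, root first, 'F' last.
Answer: G B F

Derivation:
Walk down from root: G -> B -> F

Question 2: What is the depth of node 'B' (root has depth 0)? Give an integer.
Answer: 1

Derivation:
Path from root to B: G -> B
Depth = number of edges = 1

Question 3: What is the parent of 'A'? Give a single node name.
Scan adjacency: A appears as child of G

Answer: G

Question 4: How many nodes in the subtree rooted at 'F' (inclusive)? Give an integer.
Answer: 2

Derivation:
Subtree rooted at F contains: C, F
Count = 2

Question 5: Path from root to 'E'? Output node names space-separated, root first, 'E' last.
Answer: G B E

Derivation:
Walk down from root: G -> B -> E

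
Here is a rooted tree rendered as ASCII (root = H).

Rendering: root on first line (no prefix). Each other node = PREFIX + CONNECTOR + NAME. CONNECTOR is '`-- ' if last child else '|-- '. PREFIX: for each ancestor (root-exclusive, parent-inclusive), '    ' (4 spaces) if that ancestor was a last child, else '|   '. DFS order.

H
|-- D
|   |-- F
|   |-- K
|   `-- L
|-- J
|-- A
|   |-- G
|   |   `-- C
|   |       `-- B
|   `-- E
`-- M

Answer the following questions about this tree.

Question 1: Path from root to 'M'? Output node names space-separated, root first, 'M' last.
Walk down from root: H -> M

Answer: H M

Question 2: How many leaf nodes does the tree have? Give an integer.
Leaves (nodes with no children): B, E, F, J, K, L, M

Answer: 7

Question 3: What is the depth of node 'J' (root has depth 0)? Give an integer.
Answer: 1

Derivation:
Path from root to J: H -> J
Depth = number of edges = 1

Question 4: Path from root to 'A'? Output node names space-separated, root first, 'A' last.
Walk down from root: H -> A

Answer: H A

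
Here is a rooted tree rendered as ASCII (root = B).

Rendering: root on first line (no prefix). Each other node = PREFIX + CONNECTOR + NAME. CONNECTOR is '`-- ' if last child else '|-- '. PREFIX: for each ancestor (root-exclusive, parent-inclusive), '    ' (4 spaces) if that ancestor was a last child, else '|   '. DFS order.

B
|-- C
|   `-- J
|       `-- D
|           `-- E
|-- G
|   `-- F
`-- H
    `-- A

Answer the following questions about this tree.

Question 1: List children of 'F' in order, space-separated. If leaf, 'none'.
Answer: none

Derivation:
Node F's children (from adjacency): (leaf)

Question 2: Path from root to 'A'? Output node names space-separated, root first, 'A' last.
Walk down from root: B -> H -> A

Answer: B H A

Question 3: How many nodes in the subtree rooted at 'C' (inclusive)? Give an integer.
Answer: 4

Derivation:
Subtree rooted at C contains: C, D, E, J
Count = 4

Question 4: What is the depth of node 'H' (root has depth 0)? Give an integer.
Path from root to H: B -> H
Depth = number of edges = 1

Answer: 1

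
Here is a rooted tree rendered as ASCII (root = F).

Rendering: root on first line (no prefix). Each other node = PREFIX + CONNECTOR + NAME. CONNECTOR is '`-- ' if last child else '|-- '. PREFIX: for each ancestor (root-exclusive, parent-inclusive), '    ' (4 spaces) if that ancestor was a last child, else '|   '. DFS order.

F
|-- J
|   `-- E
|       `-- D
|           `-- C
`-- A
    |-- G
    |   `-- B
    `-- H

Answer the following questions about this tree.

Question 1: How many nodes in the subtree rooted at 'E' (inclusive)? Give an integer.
Subtree rooted at E contains: C, D, E
Count = 3

Answer: 3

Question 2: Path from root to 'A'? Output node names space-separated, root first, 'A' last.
Walk down from root: F -> A

Answer: F A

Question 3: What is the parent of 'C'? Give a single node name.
Scan adjacency: C appears as child of D

Answer: D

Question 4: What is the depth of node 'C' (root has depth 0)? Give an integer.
Answer: 4

Derivation:
Path from root to C: F -> J -> E -> D -> C
Depth = number of edges = 4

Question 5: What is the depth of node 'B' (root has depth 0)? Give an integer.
Path from root to B: F -> A -> G -> B
Depth = number of edges = 3

Answer: 3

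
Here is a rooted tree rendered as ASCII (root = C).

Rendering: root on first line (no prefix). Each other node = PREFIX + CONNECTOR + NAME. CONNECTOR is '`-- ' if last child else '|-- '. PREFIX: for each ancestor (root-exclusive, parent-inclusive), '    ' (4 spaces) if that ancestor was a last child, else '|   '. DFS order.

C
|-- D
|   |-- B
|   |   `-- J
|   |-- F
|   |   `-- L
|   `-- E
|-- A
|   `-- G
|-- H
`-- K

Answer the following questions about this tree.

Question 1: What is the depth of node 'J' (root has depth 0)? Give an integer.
Path from root to J: C -> D -> B -> J
Depth = number of edges = 3

Answer: 3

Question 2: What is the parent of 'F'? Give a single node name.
Answer: D

Derivation:
Scan adjacency: F appears as child of D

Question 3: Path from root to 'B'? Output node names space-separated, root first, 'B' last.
Answer: C D B

Derivation:
Walk down from root: C -> D -> B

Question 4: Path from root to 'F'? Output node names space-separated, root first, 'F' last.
Walk down from root: C -> D -> F

Answer: C D F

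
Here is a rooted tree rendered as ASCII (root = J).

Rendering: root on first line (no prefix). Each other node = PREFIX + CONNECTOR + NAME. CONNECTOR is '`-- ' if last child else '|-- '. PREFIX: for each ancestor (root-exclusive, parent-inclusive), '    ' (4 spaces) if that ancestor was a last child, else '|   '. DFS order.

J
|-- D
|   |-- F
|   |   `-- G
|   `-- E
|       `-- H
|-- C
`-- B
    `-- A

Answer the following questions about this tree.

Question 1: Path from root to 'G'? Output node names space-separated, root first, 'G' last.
Answer: J D F G

Derivation:
Walk down from root: J -> D -> F -> G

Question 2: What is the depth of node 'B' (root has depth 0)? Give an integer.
Path from root to B: J -> B
Depth = number of edges = 1

Answer: 1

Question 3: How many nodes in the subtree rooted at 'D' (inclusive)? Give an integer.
Subtree rooted at D contains: D, E, F, G, H
Count = 5

Answer: 5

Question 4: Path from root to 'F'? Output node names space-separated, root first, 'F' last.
Answer: J D F

Derivation:
Walk down from root: J -> D -> F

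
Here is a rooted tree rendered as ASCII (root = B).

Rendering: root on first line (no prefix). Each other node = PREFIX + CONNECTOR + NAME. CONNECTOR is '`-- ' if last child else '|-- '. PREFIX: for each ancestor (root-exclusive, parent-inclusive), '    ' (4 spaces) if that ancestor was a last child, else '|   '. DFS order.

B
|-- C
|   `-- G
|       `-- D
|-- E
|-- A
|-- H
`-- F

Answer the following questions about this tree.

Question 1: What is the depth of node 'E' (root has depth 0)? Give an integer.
Path from root to E: B -> E
Depth = number of edges = 1

Answer: 1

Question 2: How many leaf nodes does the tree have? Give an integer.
Answer: 5

Derivation:
Leaves (nodes with no children): A, D, E, F, H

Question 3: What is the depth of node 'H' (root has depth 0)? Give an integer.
Answer: 1

Derivation:
Path from root to H: B -> H
Depth = number of edges = 1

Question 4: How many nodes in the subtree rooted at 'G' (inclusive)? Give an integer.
Answer: 2

Derivation:
Subtree rooted at G contains: D, G
Count = 2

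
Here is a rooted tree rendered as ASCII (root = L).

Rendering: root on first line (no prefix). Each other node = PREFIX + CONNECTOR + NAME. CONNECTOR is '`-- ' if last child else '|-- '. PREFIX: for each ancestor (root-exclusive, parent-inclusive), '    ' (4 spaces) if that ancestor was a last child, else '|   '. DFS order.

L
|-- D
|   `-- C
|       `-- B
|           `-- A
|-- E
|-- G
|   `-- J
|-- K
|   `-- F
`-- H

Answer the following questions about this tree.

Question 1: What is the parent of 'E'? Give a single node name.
Answer: L

Derivation:
Scan adjacency: E appears as child of L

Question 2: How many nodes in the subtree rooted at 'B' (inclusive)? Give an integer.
Subtree rooted at B contains: A, B
Count = 2

Answer: 2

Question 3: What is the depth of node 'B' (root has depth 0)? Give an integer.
Path from root to B: L -> D -> C -> B
Depth = number of edges = 3

Answer: 3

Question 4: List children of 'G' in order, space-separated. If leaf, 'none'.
Answer: J

Derivation:
Node G's children (from adjacency): J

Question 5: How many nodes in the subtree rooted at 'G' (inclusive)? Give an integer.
Answer: 2

Derivation:
Subtree rooted at G contains: G, J
Count = 2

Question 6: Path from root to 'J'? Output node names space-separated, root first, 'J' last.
Answer: L G J

Derivation:
Walk down from root: L -> G -> J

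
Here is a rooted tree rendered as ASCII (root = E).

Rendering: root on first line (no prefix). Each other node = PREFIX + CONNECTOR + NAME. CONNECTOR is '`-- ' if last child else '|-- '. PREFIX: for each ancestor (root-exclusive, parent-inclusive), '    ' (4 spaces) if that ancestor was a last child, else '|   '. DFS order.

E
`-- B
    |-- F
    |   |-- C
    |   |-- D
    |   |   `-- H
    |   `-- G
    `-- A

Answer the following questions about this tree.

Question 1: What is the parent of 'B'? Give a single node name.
Answer: E

Derivation:
Scan adjacency: B appears as child of E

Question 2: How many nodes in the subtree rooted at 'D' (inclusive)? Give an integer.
Subtree rooted at D contains: D, H
Count = 2

Answer: 2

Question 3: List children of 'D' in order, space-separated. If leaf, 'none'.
Answer: H

Derivation:
Node D's children (from adjacency): H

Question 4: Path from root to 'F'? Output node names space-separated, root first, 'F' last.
Answer: E B F

Derivation:
Walk down from root: E -> B -> F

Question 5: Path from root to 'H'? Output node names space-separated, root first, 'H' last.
Answer: E B F D H

Derivation:
Walk down from root: E -> B -> F -> D -> H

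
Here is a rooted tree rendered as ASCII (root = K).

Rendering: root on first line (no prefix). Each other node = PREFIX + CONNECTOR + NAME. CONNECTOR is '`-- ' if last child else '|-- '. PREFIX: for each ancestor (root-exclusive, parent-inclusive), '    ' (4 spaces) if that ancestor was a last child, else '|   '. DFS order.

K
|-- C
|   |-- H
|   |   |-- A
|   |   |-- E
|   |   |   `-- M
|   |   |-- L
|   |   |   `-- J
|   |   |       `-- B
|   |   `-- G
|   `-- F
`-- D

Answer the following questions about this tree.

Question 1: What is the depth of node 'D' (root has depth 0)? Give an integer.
Answer: 1

Derivation:
Path from root to D: K -> D
Depth = number of edges = 1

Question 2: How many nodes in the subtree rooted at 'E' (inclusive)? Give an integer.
Subtree rooted at E contains: E, M
Count = 2

Answer: 2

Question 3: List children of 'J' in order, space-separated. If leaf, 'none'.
Node J's children (from adjacency): B

Answer: B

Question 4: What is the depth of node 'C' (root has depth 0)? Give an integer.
Answer: 1

Derivation:
Path from root to C: K -> C
Depth = number of edges = 1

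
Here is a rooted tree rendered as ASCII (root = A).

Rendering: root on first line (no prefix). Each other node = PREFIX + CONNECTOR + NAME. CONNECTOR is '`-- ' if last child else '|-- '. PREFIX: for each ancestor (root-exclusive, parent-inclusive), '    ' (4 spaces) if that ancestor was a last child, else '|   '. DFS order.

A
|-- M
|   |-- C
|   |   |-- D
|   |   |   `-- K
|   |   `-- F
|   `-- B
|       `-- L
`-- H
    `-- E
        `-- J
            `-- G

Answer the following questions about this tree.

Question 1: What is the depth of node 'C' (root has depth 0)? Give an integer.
Path from root to C: A -> M -> C
Depth = number of edges = 2

Answer: 2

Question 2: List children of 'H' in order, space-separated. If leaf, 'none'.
Answer: E

Derivation:
Node H's children (from adjacency): E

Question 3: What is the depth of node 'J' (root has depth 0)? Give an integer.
Path from root to J: A -> H -> E -> J
Depth = number of edges = 3

Answer: 3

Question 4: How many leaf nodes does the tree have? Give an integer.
Answer: 4

Derivation:
Leaves (nodes with no children): F, G, K, L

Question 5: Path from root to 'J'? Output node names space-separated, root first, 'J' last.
Walk down from root: A -> H -> E -> J

Answer: A H E J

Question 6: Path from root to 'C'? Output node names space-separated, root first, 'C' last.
Walk down from root: A -> M -> C

Answer: A M C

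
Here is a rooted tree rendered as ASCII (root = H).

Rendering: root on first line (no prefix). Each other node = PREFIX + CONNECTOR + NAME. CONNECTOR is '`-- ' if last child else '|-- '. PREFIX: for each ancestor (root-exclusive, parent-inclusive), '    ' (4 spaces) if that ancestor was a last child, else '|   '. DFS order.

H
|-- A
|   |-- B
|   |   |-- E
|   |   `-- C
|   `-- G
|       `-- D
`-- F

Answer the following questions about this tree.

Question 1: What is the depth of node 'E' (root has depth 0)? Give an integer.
Path from root to E: H -> A -> B -> E
Depth = number of edges = 3

Answer: 3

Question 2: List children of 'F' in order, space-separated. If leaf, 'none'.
Answer: none

Derivation:
Node F's children (from adjacency): (leaf)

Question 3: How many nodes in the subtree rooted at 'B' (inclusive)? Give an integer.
Subtree rooted at B contains: B, C, E
Count = 3

Answer: 3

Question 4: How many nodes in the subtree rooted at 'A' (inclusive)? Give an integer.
Answer: 6

Derivation:
Subtree rooted at A contains: A, B, C, D, E, G
Count = 6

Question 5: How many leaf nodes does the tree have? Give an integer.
Leaves (nodes with no children): C, D, E, F

Answer: 4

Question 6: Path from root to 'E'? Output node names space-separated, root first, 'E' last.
Walk down from root: H -> A -> B -> E

Answer: H A B E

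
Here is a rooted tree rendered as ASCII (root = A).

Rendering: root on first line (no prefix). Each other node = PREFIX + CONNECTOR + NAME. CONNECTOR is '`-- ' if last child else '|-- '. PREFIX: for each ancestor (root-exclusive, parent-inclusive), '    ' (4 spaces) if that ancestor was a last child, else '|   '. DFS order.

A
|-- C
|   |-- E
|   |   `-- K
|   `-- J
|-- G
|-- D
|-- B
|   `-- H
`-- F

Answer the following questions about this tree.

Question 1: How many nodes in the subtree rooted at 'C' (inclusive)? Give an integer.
Subtree rooted at C contains: C, E, J, K
Count = 4

Answer: 4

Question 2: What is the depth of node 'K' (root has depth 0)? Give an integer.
Answer: 3

Derivation:
Path from root to K: A -> C -> E -> K
Depth = number of edges = 3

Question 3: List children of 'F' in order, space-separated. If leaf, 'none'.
Answer: none

Derivation:
Node F's children (from adjacency): (leaf)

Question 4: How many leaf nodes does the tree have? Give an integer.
Answer: 6

Derivation:
Leaves (nodes with no children): D, F, G, H, J, K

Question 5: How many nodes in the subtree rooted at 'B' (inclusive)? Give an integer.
Answer: 2

Derivation:
Subtree rooted at B contains: B, H
Count = 2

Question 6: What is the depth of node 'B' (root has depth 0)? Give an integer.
Path from root to B: A -> B
Depth = number of edges = 1

Answer: 1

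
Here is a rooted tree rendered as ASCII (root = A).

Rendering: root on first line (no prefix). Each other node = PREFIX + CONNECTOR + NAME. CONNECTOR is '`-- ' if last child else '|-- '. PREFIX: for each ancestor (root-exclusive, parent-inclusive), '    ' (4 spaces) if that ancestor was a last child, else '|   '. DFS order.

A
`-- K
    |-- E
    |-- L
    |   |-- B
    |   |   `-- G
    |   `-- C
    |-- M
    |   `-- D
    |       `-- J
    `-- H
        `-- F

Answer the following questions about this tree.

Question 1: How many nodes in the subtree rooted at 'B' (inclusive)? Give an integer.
Answer: 2

Derivation:
Subtree rooted at B contains: B, G
Count = 2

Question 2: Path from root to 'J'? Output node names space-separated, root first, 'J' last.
Walk down from root: A -> K -> M -> D -> J

Answer: A K M D J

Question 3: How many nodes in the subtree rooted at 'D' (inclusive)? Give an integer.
Subtree rooted at D contains: D, J
Count = 2

Answer: 2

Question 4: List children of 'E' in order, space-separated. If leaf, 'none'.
Answer: none

Derivation:
Node E's children (from adjacency): (leaf)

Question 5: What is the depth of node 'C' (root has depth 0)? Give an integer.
Path from root to C: A -> K -> L -> C
Depth = number of edges = 3

Answer: 3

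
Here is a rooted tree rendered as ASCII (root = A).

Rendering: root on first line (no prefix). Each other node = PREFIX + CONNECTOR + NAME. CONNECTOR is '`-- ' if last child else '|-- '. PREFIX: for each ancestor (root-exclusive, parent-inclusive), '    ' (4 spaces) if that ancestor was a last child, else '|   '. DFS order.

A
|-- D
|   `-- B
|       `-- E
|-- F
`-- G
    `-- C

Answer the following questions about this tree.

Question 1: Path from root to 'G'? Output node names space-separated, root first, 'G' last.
Walk down from root: A -> G

Answer: A G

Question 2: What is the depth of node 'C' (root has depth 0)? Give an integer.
Path from root to C: A -> G -> C
Depth = number of edges = 2

Answer: 2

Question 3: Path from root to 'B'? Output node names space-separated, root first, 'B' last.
Answer: A D B

Derivation:
Walk down from root: A -> D -> B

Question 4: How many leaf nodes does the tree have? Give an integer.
Answer: 3

Derivation:
Leaves (nodes with no children): C, E, F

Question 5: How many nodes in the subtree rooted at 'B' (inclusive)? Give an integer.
Subtree rooted at B contains: B, E
Count = 2

Answer: 2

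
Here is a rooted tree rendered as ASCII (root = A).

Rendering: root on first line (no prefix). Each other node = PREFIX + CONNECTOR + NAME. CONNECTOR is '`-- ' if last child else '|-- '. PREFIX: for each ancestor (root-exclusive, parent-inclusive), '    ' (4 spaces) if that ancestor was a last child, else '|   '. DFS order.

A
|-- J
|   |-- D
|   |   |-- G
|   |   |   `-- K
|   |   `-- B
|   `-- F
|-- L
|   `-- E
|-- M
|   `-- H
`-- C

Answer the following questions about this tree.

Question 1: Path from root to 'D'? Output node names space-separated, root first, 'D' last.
Answer: A J D

Derivation:
Walk down from root: A -> J -> D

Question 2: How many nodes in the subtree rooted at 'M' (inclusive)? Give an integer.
Answer: 2

Derivation:
Subtree rooted at M contains: H, M
Count = 2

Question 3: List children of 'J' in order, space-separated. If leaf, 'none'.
Node J's children (from adjacency): D, F

Answer: D F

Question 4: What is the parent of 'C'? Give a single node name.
Scan adjacency: C appears as child of A

Answer: A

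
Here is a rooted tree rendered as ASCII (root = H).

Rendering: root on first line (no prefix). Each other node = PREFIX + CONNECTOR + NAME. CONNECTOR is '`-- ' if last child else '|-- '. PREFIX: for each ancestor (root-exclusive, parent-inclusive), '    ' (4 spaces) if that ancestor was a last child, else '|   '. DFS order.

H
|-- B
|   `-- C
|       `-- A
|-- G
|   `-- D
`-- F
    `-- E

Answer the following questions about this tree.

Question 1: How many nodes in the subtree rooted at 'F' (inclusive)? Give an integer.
Answer: 2

Derivation:
Subtree rooted at F contains: E, F
Count = 2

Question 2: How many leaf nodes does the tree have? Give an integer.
Leaves (nodes with no children): A, D, E

Answer: 3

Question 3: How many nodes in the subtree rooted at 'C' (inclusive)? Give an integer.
Answer: 2

Derivation:
Subtree rooted at C contains: A, C
Count = 2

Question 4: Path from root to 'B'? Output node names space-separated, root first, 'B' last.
Answer: H B

Derivation:
Walk down from root: H -> B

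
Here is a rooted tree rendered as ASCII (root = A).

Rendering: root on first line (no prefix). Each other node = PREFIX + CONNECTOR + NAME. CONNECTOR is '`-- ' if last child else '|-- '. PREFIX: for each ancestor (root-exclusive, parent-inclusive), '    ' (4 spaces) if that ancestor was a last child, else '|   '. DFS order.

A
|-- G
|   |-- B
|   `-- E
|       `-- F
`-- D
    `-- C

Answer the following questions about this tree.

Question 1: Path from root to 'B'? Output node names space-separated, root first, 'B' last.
Answer: A G B

Derivation:
Walk down from root: A -> G -> B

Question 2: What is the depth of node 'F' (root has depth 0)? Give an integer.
Path from root to F: A -> G -> E -> F
Depth = number of edges = 3

Answer: 3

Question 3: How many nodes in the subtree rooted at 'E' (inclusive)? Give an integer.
Subtree rooted at E contains: E, F
Count = 2

Answer: 2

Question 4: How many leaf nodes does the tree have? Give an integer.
Leaves (nodes with no children): B, C, F

Answer: 3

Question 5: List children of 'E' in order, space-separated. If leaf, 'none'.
Node E's children (from adjacency): F

Answer: F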